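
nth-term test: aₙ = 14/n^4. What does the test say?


lim(n→∞) 14/n^4 = 0
lim aₙ = 0 → nth-term test is INCONCLUSIVE
(Need other tests; this is actually a convergent p-series with p=4 > 1)

Inconclusive (lim aₙ = 0; need another test)


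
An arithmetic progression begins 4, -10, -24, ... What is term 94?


aₙ = a₁ + (n-1)d
= 4 + (94-1)×-14
= 4 - 1302
= -1298

a_94 = -1298


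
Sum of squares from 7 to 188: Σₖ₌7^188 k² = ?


Σₖ₌7^188 k² = Σₖ₌₁^188 k² − Σₖ₌₁^6 k²
= 188·189·377/6 − 6·7·13/6
= 2232594 − 91 = 2232503

Σk² = 2232503


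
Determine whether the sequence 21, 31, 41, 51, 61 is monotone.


Differences: 10, 10, 10, 10
All differences > 0 → strictly INCREASING

Monotonically increasing


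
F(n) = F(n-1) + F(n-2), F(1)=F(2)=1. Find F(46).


Fibonacci sequence: 1, 1, 2, 3, 5, 8, 13, 21, 34, 55, 89, ...
F(46) = 1836311903

F(46) = 1836311903


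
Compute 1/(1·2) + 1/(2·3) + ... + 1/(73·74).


1/(k(k+1)) = 1/k - 1/(k+1) (partial fractions)
Telescoping: Σ = 1 - 1/74 = 73/74

Sum = 73/74


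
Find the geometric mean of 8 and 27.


GM = √(8×27) = √216 = 14.6969

GM = 14.6969


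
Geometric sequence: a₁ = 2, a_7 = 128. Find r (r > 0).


r^(n-1) = aₙ/a₁
r^6 = 128/2 = 64
r = 64^(1/6)
= ±2; taking r > 0 gives r = 2

r = 2


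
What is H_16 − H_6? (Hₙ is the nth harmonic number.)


Σₖ₌7^16 1/k = 1/7 + 1/8 + 1/9 + 1/10 + 1/11 + 1/12 + 1/13 + 1/14 + 1/15 + 1/16
= 134159/144144
≈ 0.9307

Sum = 134159/144144 ≈ 0.9307


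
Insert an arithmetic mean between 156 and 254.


AM = (156 + 254)/2 = 410/2 = 205

AM = 205


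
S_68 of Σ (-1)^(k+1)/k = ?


S = 1 - 1/2 + 1/3 - 1/4 + 1/5 - 1/6 + 1/7 - 1/8 ± ...
= 0.6858
(Full series converges to +ln(2) ≈ +0.6931)

S_68 = 0.6858


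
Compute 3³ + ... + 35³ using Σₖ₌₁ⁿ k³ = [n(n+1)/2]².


Σₖ₌3^35 k³ = [35·36/2]² − [2·3/2]²
= 396900 − 9 = 396891

Σk³ = 396891


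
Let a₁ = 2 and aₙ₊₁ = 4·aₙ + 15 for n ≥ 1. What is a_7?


Computing step by step:
a_1 = 2
a_2 = 23
a_3 = 107
a_4 = 443
a_5 = 1787
a_6 = 7163
a_7 = 28667


a_7 = 28667


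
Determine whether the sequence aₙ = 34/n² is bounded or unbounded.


a₁ = 34, a₂ = 34/4, a₃ = 34/9, ...
0 < aₙ ≤ 34 for all n ≥ 1
The sequence IS bounded

Bounded (0 < aₙ ≤ 34)


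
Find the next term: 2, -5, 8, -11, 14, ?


Pattern: alternating sign, magnitude arithmetic (d=3)
Terms: 2, -5, 8, -11, 14
Next term = -17

Next term = -17


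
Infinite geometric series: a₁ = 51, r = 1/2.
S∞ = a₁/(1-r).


S∞ = a₁/(1-r) = 51/(1 - 1/2)
= 51/(1/2)
= 102

S∞ = 102


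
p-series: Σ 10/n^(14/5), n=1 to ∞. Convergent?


p-series test: Σ c/n^p converges if p > 1, diverges if p ≤ 1 (constant c > 0 doesn't affect convergence).
p = 14/5
14/5 > 1 → CONVERGES

Converges (p = 14/5 > 1)


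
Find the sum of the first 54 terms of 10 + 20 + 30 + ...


aₙ = 10 + (54-1)×10 = 540
Sₙ = n(a₁+aₙ)/2 = 54×(10+540)/2
= 54×550/2 = 14850

S_54 = 14850


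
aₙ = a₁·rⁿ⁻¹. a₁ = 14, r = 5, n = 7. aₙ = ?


aₙ = a₁·r^(n-1)
= 14×5^6
= 14×15625
= 218750

a_7 = 218750


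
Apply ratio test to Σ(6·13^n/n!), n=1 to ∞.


aₙ = 6·13^n/n!
a_{n+1}/aₙ = 13^(n+1)/(n+1)! × n!/13^n  (constant 6 cancels)
= 13/(n+1)
L = lim(n→∞) 13/(n+1) = 0
L < 1 → series CONVERGES

Converges (ratio test: L = 0 < 1)


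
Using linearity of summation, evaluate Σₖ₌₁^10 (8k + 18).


Σ(8k+18) = 8·Σk + 18·n
= 8·55 + 18·10
= 440 + 180 = 620

Σ = 620


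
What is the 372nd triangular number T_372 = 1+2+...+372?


n(n+1)/2 = 372×373/2 = 138756/2 = 69378

Σk = 69378


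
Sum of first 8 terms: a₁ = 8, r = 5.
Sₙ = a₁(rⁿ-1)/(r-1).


Sₙ = 8×(5^8 - 1)/(5 - 1)
= 8×(390625 - 1)/4
= 8×390624/4
= 781248

S_8 = 781248


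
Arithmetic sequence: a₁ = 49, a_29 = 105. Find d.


d = (aₙ - a₁)/(n-1)
= (105 - 49)/(29-1)
= 56/28 = 2

d = 2


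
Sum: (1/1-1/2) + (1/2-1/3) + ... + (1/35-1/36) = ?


Telescoping: adjacent terms cancel.
= 1/1 - 1/36
= 1 - 1/36 = 35/36

Sum = 35/36


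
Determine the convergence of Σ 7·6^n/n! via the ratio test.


aₙ = 7·6^n/n!
a_{n+1}/aₙ = 6^(n+1)/(n+1)! × n!/6^n  (constant 7 cancels)
= 6/(n+1)
L = lim(n→∞) 6/(n+1) = 0
L < 1 → series CONVERGES

Converges (ratio test: L = 0 < 1)


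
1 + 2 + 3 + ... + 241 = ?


n(n+1)/2 = 241×242/2 = 58322/2 = 29161

Σk = 29161


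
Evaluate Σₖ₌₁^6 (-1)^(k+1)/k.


S = 1 - 1/2 + 1/3 - 1/4 + 1/5 - 1/6
= 0.6167
(Full series converges to +ln(2) ≈ +0.6931)

S_6 = 0.6167


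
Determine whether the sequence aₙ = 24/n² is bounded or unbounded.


a₁ = 24, a₂ = 24/4, a₃ = 24/9, ...
0 < aₙ ≤ 24 for all n ≥ 1
The sequence IS bounded

Bounded (0 < aₙ ≤ 24)


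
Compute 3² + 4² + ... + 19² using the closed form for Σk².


Σₖ₌3^19 k² = Σₖ₌₁^19 k² − Σₖ₌₁^2 k²
= 19·20·39/6 − 2·3·5/6
= 2470 − 5 = 2465

Σk² = 2465


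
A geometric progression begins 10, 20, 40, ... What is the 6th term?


aₙ = a₁·r^(n-1)
= 10×2^5
= 10×32
= 320

a_6 = 320


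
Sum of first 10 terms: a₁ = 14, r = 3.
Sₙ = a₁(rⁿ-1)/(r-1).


Sₙ = 14×(3^10 - 1)/(3 - 1)
= 14×(59049 - 1)/2
= 14×59048/2
= 413336

S_10 = 413336


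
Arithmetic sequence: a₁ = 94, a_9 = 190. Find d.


d = (aₙ - a₁)/(n-1)
= (190 - 94)/(9-1)
= 96/8 = 12

d = 12


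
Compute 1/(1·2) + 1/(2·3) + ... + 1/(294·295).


1/(k(k+1)) = 1/k - 1/(k+1) (partial fractions)
Telescoping: Σ = 1 - 1/295 = 294/295

Sum = 294/295


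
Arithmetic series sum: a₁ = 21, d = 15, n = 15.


aₙ = 21 + (15-1)×15 = 231
Sₙ = n(a₁+aₙ)/2 = 15×(21+231)/2
= 15×252/2 = 1890

S_15 = 1890


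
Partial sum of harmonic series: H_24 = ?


H_24 = 1/1 + 1/2 + 1/3 + ... + 1/24
= 1347822955/356948592
≈ 3.776

H_24 = 1347822955/356948592 ≈ 3.776


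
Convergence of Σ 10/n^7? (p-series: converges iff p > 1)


p-series test: Σ c/n^p converges if p > 1, diverges if p ≤ 1 (constant c > 0 doesn't affect convergence).
p = 7
7 > 1 → CONVERGES

Converges (p = 7 > 1)


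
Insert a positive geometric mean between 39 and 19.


GM = √(39×19) = √741 = 27.2213

GM = 27.2213


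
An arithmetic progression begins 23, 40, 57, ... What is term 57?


aₙ = a₁ + (n-1)d
= 23 + (57-1)×17
= 23 + 952
= 975

a_57 = 975


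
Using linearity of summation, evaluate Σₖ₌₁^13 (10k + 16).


Σ(10k+16) = 10·Σk + 16·n
= 10·91 + 16·13
= 910 + 208 = 1118

Σ = 1118


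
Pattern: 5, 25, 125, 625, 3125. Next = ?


Pattern: geometric (r=5)
Terms: 5, 25, 125, 625, 3125
Next term = 15625

Next term = 15625


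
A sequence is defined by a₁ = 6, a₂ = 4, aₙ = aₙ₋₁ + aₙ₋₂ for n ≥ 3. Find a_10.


Computing iteratively: 6, 4, 10, 14, 24, 38, 62, 100, 162, 262
a_10 = 262

a_10 = 262


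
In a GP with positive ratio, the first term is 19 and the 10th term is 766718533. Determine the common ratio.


r^(n-1) = aₙ/a₁
r^9 = 766718533/19 = 40353607
r = 40353607^(1/9)
= 7

r = 7


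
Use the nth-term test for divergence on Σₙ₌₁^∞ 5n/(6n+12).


lim(n→∞) 5n/(6n+12) = 5/6 = 5/6  (divide numerator and denominator by n)
lim aₙ = 5/6 ≠ 0 → series DIVERGES

Diverges (lim aₙ = 5/6 ≠ 0)


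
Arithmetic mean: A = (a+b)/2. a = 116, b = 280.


AM = (116 + 280)/2 = 396/2 = 198

AM = 198


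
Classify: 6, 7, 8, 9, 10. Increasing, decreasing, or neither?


Differences: 1, 1, 1, 1
All differences > 0 → strictly INCREASING

Monotonically increasing


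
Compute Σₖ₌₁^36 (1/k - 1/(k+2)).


Telescoping with gap 2: two head and two tail terms survive.
= (1 + 1/2) - (1/37 + 1/38)
= 3/2 - 1/37 - 1/38 = 1017/703

Sum = 1017/703


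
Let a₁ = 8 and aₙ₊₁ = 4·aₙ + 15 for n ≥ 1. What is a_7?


Computing step by step:
a_1 = 8
a_2 = 47
a_3 = 203
a_4 = 827
a_5 = 3323
a_6 = 13307
a_7 = 53243


a_7 = 53243


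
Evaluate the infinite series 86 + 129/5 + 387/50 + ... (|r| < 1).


S∞ = a₁/(1-r) = 86/(1 - 3/10)
= 86/(7/10)
= 860/7

S∞ = 860/7


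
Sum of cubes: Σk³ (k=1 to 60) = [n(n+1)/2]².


n(n+1)/2 = 60×61/2 = 1830
Σk³ = 1830² = 3348900

Σk³ = 3348900


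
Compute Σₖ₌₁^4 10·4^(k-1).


Sₙ = 10×(4^4 - 1)/(4 - 1)
= 10×(256 - 1)/3
= 10×255/3
= 850

S_4 = 850


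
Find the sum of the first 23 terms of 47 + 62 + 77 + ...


aₙ = 47 + (23-1)×15 = 377
Sₙ = n(a₁+aₙ)/2 = 23×(47+377)/2
= 23×424/2 = 4876

S_23 = 4876


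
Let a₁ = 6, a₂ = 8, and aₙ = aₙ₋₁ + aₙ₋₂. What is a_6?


Computing iteratively: 6, 8, 14, 22, 36, 58
a_6 = 58

a_6 = 58


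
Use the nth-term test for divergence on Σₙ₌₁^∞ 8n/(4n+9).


lim(n→∞) 8n/(4n+9) = 8/4 = 2  (divide numerator and denominator by n)
lim aₙ = 2 ≠ 0 → series DIVERGES

Diverges (lim aₙ = 2 ≠ 0)


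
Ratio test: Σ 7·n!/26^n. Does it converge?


aₙ = 7·n!/26^n
a_{n+1}/aₙ = (n+1)!/26^(n+1) × 26^n/n!  (constant 7 cancels)
= (n+1)/26
L = lim(n→∞) (n+1)/26 = ∞
L > 1 → series DIVERGES

Diverges (ratio test: L = ∞ > 1)


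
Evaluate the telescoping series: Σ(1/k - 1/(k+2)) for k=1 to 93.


Telescoping with gap 2: two head and two tail terms survive.
= (1 + 1/2) - (1/94 + 1/95)
= 3/2 - 1/94 - 1/95 = 6603/4465

Sum = 6603/4465


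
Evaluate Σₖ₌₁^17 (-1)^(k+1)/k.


S = 1 - 1/2 + 1/3 - 1/4 + 1/5 - 1/6 + 1/7 - 1/8 ± ...
= 0.7217
(Full series converges to +ln(2) ≈ +0.6931)

S_17 = 0.7217


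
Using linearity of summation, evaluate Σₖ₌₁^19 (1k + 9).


Σ(1k+9) = 1·Σk + 9·n
= 1·190 + 9·19
= 190 + 171 = 361

Σ = 361


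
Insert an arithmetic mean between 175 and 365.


AM = (175 + 365)/2 = 540/2 = 270

AM = 270


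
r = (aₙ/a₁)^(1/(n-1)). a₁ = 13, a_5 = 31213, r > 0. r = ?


r^(n-1) = aₙ/a₁
r^4 = 31213/13 = 2401
r = 2401^(1/4)
= ±7; taking r > 0 gives r = 7

r = 7


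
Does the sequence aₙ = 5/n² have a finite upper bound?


a₁ = 5, a₂ = 5/4, a₃ = 5/9, ...
0 < aₙ ≤ 5 for all n ≥ 1
The sequence IS bounded

Bounded (0 < aₙ ≤ 5)


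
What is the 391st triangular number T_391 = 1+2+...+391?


n(n+1)/2 = 391×392/2 = 153272/2 = 76636

Σk = 76636


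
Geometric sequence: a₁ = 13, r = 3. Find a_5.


aₙ = a₁·r^(n-1)
= 13×3^4
= 13×81
= 1053

a_5 = 1053


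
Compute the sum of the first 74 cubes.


n(n+1)/2 = 74×75/2 = 2775
Σk³ = 2775² = 7700625

Σk³ = 7700625


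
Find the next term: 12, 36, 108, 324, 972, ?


Pattern: geometric (r=3)
Terms: 12, 36, 108, 324, 972
Next term = 2916

Next term = 2916


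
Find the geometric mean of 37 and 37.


GM = √(37×37) = √1369 = 37

GM = 37


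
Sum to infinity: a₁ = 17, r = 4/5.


S∞ = a₁/(1-r) = 17/(1 - 4/5)
= 17/(1/5)
= 85

S∞ = 85


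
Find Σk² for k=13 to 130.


Σₖ₌13^130 k² = Σₖ₌₁^130 k² − Σₖ₌₁^12 k²
= 130·131·261/6 − 12·13·25/6
= 740805 − 650 = 740155

Σk² = 740155


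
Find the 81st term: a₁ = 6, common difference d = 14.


aₙ = a₁ + (n-1)d
= 6 + (81-1)×14
= 6 + 1120
= 1126

a_81 = 1126


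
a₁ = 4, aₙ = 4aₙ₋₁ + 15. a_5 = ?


Computing step by step:
a_1 = 4
a_2 = 31
a_3 = 139
a_4 = 571
a_5 = 2299


a_5 = 2299


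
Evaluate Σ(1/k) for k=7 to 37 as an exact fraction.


Σₖ₌7^37 1/k = 1/7 + 1/8 + 1/9 + ... + 1/37
= 850782285001393/485721041551200
≈ 1.7516

Sum = 850782285001393/485721041551200 ≈ 1.7516


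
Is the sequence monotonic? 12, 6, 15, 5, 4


Differences: -6, 9, -10, -1
Difference at position 2 is +9 (> 0) but position 1 is -6 (< 0) — sequence both rises and falls
→ NOT monotonic

Not monotonic


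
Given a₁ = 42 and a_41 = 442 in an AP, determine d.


d = (aₙ - a₁)/(n-1)
= (442 - 42)/(41-1)
= 400/40 = 10

d = 10


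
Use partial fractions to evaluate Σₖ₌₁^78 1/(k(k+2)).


1/(k(k+2)) = (1/2)·(1/k - 1/(k+2)) (partial fractions)
Telescoping: Σ = (1/2)·(1 + 1/2 - 1/79 - 1/80) = 9321/12640

Sum = 9321/12640


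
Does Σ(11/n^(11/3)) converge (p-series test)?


p-series test: Σ c/n^p converges if p > 1, diverges if p ≤ 1 (constant c > 0 doesn't affect convergence).
p = 11/3
11/3 > 1 → CONVERGES

Converges (p = 11/3 > 1)


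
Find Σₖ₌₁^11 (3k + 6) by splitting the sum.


Σ(3k+6) = 3·Σk + 6·n
= 3·66 + 6·11
= 198 + 66 = 264

Σ = 264


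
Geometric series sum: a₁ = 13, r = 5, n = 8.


Sₙ = 13×(5^8 - 1)/(5 - 1)
= 13×(390625 - 1)/4
= 13×390624/4
= 1269528

S_8 = 1269528


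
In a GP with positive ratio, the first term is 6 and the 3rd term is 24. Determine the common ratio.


r^(n-1) = aₙ/a₁
r^2 = 24/6 = 4
r = 4^(1/2)
= ±2; taking r > 0 gives r = 2

r = 2


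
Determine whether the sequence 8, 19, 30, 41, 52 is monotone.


Differences: 11, 11, 11, 11
All differences > 0 → strictly INCREASING

Monotonically increasing


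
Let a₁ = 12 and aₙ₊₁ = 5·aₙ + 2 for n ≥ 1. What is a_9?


Computing step by step:
a_1 = 12
a_2 = 62
a_3 = 312
a_4 = 1562
a_5 = 7812
a_6 = 39062
a_7 = 195312
a_8 = 976562
a_9 = 4882812


a_9 = 4882812


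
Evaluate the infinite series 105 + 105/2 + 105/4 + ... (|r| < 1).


S∞ = a₁/(1-r) = 105/(1 - 1/2)
= 105/(1/2)
= 210

S∞ = 210


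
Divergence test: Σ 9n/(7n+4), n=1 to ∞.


lim(n→∞) 9n/(7n+4) = 9/7 = 9/7  (divide numerator and denominator by n)
lim aₙ = 9/7 ≠ 0 → series DIVERGES

Diverges (lim aₙ = 9/7 ≠ 0)


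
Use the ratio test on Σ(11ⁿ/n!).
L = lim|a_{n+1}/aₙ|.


aₙ = 11^n/n!
a_{n+1}/aₙ = 11^(n+1)/(n+1)! × n!/11^n
= 11/(n+1)
L = lim(n→∞) 11/(n+1) = 0
L < 1 → series CONVERGES

Converges (ratio test: L = 0 < 1)


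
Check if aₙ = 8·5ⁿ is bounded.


aₙ = 8·5ⁿ → as n→∞, aₙ→∞ (since base 5 > 1)
No finite upper bound exists
The sequence is UNBOUNDED

Unbounded (aₙ → ∞ as n → ∞)


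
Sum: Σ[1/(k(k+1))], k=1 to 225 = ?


1/(k(k+1)) = 1/k - 1/(k+1) (partial fractions)
Telescoping: Σ = 1 - 1/226 = 225/226

Sum = 225/226


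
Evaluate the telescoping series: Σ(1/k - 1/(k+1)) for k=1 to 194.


Telescoping: adjacent terms cancel.
= 1/1 - 1/195
= 1 - 1/195 = 194/195

Sum = 194/195


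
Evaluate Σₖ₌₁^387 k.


n(n+1)/2 = 387×388/2 = 150156/2 = 75078

Σk = 75078


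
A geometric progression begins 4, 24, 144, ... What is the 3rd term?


aₙ = a₁·r^(n-1)
= 4×6^2
= 4×36
= 144

a_3 = 144


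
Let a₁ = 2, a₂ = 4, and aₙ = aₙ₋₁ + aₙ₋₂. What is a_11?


Computing iteratively: 2, 4, 6, 10, 16, 26, 42, 68, 110, 178, 288
a_11 = 288

a_11 = 288


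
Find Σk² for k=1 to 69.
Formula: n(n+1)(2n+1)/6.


n = 69
n(n+1)(2n+1)/6 = 69×70×139/6
= 671370/6 = 111895

Σk² = 111895


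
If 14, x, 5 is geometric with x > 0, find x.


GM = √(14×5) = √70 = 8.3666

GM = 8.3666


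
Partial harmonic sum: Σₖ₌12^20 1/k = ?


Σₖ₌12^20 1/k = 1/12 + 1/13 + 1/14 + 1/15 + 1/16 + 1/17 + 1/18 + 1/19 + 1/20
= 12229277/21162960
≈ 0.5779

Sum = 12229277/21162960 ≈ 0.5779


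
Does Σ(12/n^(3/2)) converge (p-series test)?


p-series test: Σ c/n^p converges if p > 1, diverges if p ≤ 1 (constant c > 0 doesn't affect convergence).
p = 3/2
3/2 > 1 → CONVERGES

Converges (p = 3/2 > 1)


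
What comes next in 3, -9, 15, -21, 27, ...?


Pattern: alternating sign, magnitude arithmetic (d=6)
Terms: 3, -9, 15, -21, 27
Next term = -33

Next term = -33


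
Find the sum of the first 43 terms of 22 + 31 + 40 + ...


aₙ = 22 + (43-1)×9 = 400
Sₙ = n(a₁+aₙ)/2 = 43×(22+400)/2
= 43×422/2 = 9073

S_43 = 9073


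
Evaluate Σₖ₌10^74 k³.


Σₖ₌10^74 k³ = [74·75/2]² − [9·10/2]²
= 7700625 − 2025 = 7698600

Σk³ = 7698600


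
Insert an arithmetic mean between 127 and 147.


AM = (127 + 147)/2 = 274/2 = 137

AM = 137


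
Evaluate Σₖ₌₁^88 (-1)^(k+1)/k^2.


S = 1 - 1/4 + 1/9 - 1/16 + 1/25 - 1/36 + 1/49 - 1/64 ± ...
= 0.8224
(Full series converges to +π²/12 ≈ +0.8225)

S_88 = 0.8224


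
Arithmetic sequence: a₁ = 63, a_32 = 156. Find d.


d = (aₙ - a₁)/(n-1)
= (156 - 63)/(32-1)
= 93/31 = 3

d = 3


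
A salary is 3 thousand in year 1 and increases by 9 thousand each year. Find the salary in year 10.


aₙ = a₁ + (n-1)d
= 3 + (10-1)×9
= 3 + 81
= 84

a_10 = 84


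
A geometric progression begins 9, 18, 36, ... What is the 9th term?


aₙ = a₁·r^(n-1)
= 9×2^8
= 9×256
= 2304

a_9 = 2304


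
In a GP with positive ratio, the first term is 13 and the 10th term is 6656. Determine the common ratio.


r^(n-1) = aₙ/a₁
r^9 = 6656/13 = 512
r = 512^(1/9)
= 2

r = 2


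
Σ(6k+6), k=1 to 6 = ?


Σ(6k+6) = 6·Σk + 6·n
= 6·21 + 6·6
= 126 + 36 = 162

Σ = 162


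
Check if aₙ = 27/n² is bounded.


a₁ = 27, a₂ = 27/4, a₃ = 27/9, ...
0 < aₙ ≤ 27 for all n ≥ 1
The sequence IS bounded

Bounded (0 < aₙ ≤ 27)


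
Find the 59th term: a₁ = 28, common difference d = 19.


aₙ = a₁ + (n-1)d
= 28 + (59-1)×19
= 28 + 1102
= 1130

a_59 = 1130


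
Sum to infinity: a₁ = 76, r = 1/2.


S∞ = a₁/(1-r) = 76/(1 - 1/2)
= 76/(1/2)
= 152

S∞ = 152


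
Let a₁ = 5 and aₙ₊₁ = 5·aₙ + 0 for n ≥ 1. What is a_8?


Computing step by step:
a_1 = 5
a_2 = 25
a_3 = 125
a_4 = 625
a_5 = 3125
a_6 = 15625
a_7 = 78125
a_8 = 390625


a_8 = 390625


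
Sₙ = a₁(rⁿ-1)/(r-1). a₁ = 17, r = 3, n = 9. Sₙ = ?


Sₙ = 17×(3^9 - 1)/(3 - 1)
= 17×(19683 - 1)/2
= 17×19682/2
= 167297

S_9 = 167297


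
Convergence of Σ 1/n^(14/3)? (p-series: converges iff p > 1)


p-series test: Σ c/n^p converges if p > 1, diverges if p ≤ 1 (constant c > 0 doesn't affect convergence).
p = 14/3
14/3 > 1 → CONVERGES

Converges (p = 14/3 > 1)


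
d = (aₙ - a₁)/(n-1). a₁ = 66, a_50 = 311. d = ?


d = (aₙ - a₁)/(n-1)
= (311 - 66)/(50-1)
= 245/49 = 5

d = 5


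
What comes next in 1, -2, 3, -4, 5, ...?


Pattern: alternating sign, magnitude arithmetic (d=1)
Terms: 1, -2, 3, -4, 5
Next term = -6

Next term = -6


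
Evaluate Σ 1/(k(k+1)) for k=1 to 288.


1/(k(k+1)) = 1/k - 1/(k+1) (partial fractions)
Telescoping: Σ = 1 - 1/289 = 288/289

Sum = 288/289


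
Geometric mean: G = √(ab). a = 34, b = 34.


GM = √(34×34) = √1156 = 34

GM = 34


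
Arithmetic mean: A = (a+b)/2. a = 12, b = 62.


AM = (12 + 62)/2 = 74/2 = 37

AM = 37


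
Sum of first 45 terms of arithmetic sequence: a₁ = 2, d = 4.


aₙ = 2 + (45-1)×4 = 178
Sₙ = n(a₁+aₙ)/2 = 45×(2+178)/2
= 45×180/2 = 4050

S_45 = 4050


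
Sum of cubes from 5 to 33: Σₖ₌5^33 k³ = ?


Σₖ₌5^33 k³ = [33·34/2]² − [4·5/2]²
= 314721 − 100 = 314621

Σk³ = 314621


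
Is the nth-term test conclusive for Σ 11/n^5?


lim(n→∞) 11/n^5 = 0
lim aₙ = 0 → nth-term test is INCONCLUSIVE
(Need other tests; this is actually a convergent p-series with p=5 > 1)

Inconclusive (lim aₙ = 0; need another test)


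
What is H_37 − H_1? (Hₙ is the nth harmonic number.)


Σₖ₌2^37 1/k = 1/2 + 1/3 + 1/4 + ... + 1/37
= 1555077795250633/485721041551200
≈ 3.2016

Sum = 1555077795250633/485721041551200 ≈ 3.2016


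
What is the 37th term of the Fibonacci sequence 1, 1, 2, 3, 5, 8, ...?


Fibonacci sequence: 1, 1, 2, 3, 5, 8, 13, 21, 34, 55, 89, ...
F(37) = 24157817

F(37) = 24157817


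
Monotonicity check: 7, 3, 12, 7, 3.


Differences: -4, 9, -5, -4
Difference at position 2 is +9 (> 0) but position 1 is -4 (< 0) — sequence both rises and falls
→ NOT monotonic

Not monotonic


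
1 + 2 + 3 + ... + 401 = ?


n(n+1)/2 = 401×402/2 = 161202/2 = 80601

Σk = 80601


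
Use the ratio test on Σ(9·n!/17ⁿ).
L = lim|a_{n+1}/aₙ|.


aₙ = 9·n!/17^n
a_{n+1}/aₙ = (n+1)!/17^(n+1) × 17^n/n!  (constant 9 cancels)
= (n+1)/17
L = lim(n→∞) (n+1)/17 = ∞
L > 1 → series DIVERGES

Diverges (ratio test: L = ∞ > 1)


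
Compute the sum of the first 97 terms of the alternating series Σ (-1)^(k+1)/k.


S = 1 - 1/2 + 1/3 - 1/4 + 1/5 - 1/6 + 1/7 - 1/8 ± ...
= 0.6983
(Full series converges to +ln(2) ≈ +0.6931)

S_97 = 0.6983


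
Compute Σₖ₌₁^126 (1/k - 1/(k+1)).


Telescoping: adjacent terms cancel.
= 1/1 - 1/127
= 1 - 1/127 = 126/127

Sum = 126/127


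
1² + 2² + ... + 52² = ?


n = 52
n(n+1)(2n+1)/6 = 52×53×105/6
= 289380/6 = 48230

Σk² = 48230


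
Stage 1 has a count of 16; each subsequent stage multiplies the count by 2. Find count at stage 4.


aₙ = a₁·r^(n-1)
= 16×2^3
= 16×8
= 128

a_4 = 128


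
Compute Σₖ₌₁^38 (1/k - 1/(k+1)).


Telescoping: adjacent terms cancel.
= 1/1 - 1/39
= 1 - 1/39 = 38/39

Sum = 38/39


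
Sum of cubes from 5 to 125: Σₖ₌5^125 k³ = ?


Σₖ₌5^125 k³ = [125·126/2]² − [4·5/2]²
= 62015625 − 100 = 62015525

Σk³ = 62015525


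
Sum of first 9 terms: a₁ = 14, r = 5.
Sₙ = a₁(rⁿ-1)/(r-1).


Sₙ = 14×(5^9 - 1)/(5 - 1)
= 14×(1953125 - 1)/4
= 14×1953124/4
= 6835934

S_9 = 6835934


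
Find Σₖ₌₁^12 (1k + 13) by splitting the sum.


Σ(1k+13) = 1·Σk + 13·n
= 1·78 + 13·12
= 78 + 156 = 234

Σ = 234


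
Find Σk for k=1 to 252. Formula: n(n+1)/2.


n(n+1)/2 = 252×253/2 = 63756/2 = 31878

Σk = 31878


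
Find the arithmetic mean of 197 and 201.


AM = (197 + 201)/2 = 398/2 = 199

AM = 199


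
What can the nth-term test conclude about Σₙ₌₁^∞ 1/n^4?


lim(n→∞) 1/n^4 = 0
lim aₙ = 0 → nth-term test is INCONCLUSIVE
(Need other tests; this is actually a convergent p-series with p=4 > 1)

Inconclusive (lim aₙ = 0; need another test)


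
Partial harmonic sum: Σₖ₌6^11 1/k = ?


Σₖ₌6^11 1/k = 1/6 + 1/7 + 1/8 + 1/9 + 1/10 + 1/11
= 20417/27720
≈ 0.7365

Sum = 20417/27720 ≈ 0.7365


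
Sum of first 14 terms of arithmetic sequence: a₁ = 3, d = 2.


aₙ = 3 + (14-1)×2 = 29
Sₙ = n(a₁+aₙ)/2 = 14×(3+29)/2
= 14×32/2 = 224

S_14 = 224


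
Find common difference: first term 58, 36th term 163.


d = (aₙ - a₁)/(n-1)
= (163 - 58)/(36-1)
= 105/35 = 3

d = 3


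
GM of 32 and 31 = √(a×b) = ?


GM = √(32×31) = √992 = 31.496

GM = 31.496


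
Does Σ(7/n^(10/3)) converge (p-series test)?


p-series test: Σ c/n^p converges if p > 1, diverges if p ≤ 1 (constant c > 0 doesn't affect convergence).
p = 10/3
10/3 > 1 → CONVERGES

Converges (p = 10/3 > 1)


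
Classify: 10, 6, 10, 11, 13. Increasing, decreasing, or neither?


Differences: -4, 4, 1, 2
Difference at position 2 is +4 (> 0) but position 1 is -4 (< 0) — sequence both rises and falls
→ NOT monotonic

Not monotonic


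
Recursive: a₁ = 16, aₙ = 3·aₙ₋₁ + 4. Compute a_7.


Computing step by step:
a_1 = 16
a_2 = 52
a_3 = 160
a_4 = 484
a_5 = 1456
a_6 = 4372
a_7 = 13120


a_7 = 13120


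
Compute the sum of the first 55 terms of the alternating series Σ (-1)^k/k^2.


S = -1 + 1/4 - 1/9 + 1/16 - 1/25 + 1/36 - 1/49 + 1/64 ± ...
= -0.8226
(Full series converges to -π²/12 ≈ -0.8225)

S_55 = -0.8226


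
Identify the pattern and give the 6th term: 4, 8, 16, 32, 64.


Pattern: powers of 2: 2ⁿ
Terms: 4, 8, 16, 32, 64
Next term = 128

Next term = 128


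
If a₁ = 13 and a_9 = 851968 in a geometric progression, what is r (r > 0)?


r^(n-1) = aₙ/a₁
r^8 = 851968/13 = 65536
r = 65536^(1/8)
= ±4; taking r > 0 gives r = 4

r = 4


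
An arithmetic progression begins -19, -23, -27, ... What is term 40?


aₙ = a₁ + (n-1)d
= -19 + (40-1)×-4
= -19 - 156
= -175

a_40 = -175


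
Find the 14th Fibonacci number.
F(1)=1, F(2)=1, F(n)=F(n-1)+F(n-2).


Fibonacci sequence: 1, 1, 2, 3, 5, 8, 13, 21, 34, 55, 89, ...
F(14) = 377

F(14) = 377


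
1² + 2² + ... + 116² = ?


n = 116
n(n+1)(2n+1)/6 = 116×117×233/6
= 3162276/6 = 527046

Σk² = 527046


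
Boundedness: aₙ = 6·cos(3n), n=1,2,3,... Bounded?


For all n, -1 ≤ cos(3n) ≤ 1, so -6 ≤ 6·cos(3n) ≤ 6
Lower bound: -6, Upper bound: 6
The sequence IS bounded

Bounded (-6 ≤ aₙ ≤ 6)


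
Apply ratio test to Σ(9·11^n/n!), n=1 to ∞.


aₙ = 9·11^n/n!
a_{n+1}/aₙ = 11^(n+1)/(n+1)! × n!/11^n  (constant 9 cancels)
= 11/(n+1)
L = lim(n→∞) 11/(n+1) = 0
L < 1 → series CONVERGES

Converges (ratio test: L = 0 < 1)


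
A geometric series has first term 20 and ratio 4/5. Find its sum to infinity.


S∞ = a₁/(1-r) = 20/(1 - 4/5)
= 20/(1/5)
= 100

S∞ = 100


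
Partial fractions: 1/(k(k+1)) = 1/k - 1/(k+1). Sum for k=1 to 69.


1/(k(k+1)) = 1/k - 1/(k+1) (partial fractions)
Telescoping: Σ = 1 - 1/70 = 69/70

Sum = 69/70


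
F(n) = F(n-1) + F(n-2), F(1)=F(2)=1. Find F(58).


Fibonacci sequence: 1, 1, 2, 3, 5, 8, 13, 21, 34, 55, 89, ...
F(58) = 591286729879

F(58) = 591286729879


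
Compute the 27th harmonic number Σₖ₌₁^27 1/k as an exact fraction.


H_27 = 1/1 + 1/2 + 1/3 + ... + 1/27
= 312536252003/80313433200
≈ 3.8915

H_27 = 312536252003/80313433200 ≈ 3.8915


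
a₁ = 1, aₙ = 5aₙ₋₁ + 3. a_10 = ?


Computing step by step:
a_1 = 1
a_2 = 8
a_3 = 43
a_4 = 218
a_5 = 1093
a_6 = 5468
a_7 = 27343
a_8 = 136718
a_9 = 683593
a_10 = 3417968


a_10 = 3417968


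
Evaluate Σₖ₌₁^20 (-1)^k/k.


S = -1 + 1/2 - 1/3 + 1/4 - 1/5 + 1/6 - 1/7 + 1/8 ± ...
= -0.6688
(Full series converges to -ln(2) ≈ -0.6931)

S_20 = -0.6688


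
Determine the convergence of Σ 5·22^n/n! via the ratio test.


aₙ = 5·22^n/n!
a_{n+1}/aₙ = 22^(n+1)/(n+1)! × n!/22^n  (constant 5 cancels)
= 22/(n+1)
L = lim(n→∞) 22/(n+1) = 0
L < 1 → series CONVERGES

Converges (ratio test: L = 0 < 1)


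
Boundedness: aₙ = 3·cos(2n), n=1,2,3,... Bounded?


For all n, -1 ≤ cos(2n) ≤ 1, so -3 ≤ 3·cos(2n) ≤ 3
Lower bound: -3, Upper bound: 3
The sequence IS bounded

Bounded (-3 ≤ aₙ ≤ 3)


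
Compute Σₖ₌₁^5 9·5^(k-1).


Sₙ = 9×(5^5 - 1)/(5 - 1)
= 9×(3125 - 1)/4
= 9×3124/4
= 7029

S_5 = 7029


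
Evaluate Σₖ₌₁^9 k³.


n(n+1)/2 = 9×10/2 = 45
Σk³ = 45² = 2025

Σk³ = 2025


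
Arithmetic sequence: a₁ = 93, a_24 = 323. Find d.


d = (aₙ - a₁)/(n-1)
= (323 - 93)/(24-1)
= 230/23 = 10

d = 10


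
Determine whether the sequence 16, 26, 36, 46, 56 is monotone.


Differences: 10, 10, 10, 10
All differences > 0 → strictly INCREASING

Monotonically increasing


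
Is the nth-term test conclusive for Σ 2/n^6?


lim(n→∞) 2/n^6 = 0
lim aₙ = 0 → nth-term test is INCONCLUSIVE
(Need other tests; this is actually a convergent p-series with p=6 > 1)

Inconclusive (lim aₙ = 0; need another test)


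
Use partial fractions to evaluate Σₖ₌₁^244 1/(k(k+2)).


1/(k(k+2)) = (1/2)·(1/k - 1/(k+2)) (partial fractions)
Telescoping: Σ = (1/2)·(1 + 1/2 - 1/245 - 1/246) = 44957/60270

Sum = 44957/60270


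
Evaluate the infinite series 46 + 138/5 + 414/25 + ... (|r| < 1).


S∞ = a₁/(1-r) = 46/(1 - 3/5)
= 46/(2/5)
= 115

S∞ = 115


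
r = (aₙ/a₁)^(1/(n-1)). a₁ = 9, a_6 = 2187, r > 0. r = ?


r^(n-1) = aₙ/a₁
r^5 = 2187/9 = 243
r = 243^(1/5)
= 3

r = 3


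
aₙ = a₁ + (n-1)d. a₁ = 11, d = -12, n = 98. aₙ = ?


aₙ = a₁ + (n-1)d
= 11 + (98-1)×-12
= 11 - 1164
= -1153

a_98 = -1153


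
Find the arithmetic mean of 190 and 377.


AM = (190 + 377)/2 = 567/2 = 283.5

AM = 283.5


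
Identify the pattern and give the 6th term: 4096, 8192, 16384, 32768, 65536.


Pattern: powers of 2: 2ⁿ
Terms: 4096, 8192, 16384, 32768, 65536
Next term = 131072

Next term = 131072


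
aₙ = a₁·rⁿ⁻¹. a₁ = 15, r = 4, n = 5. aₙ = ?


aₙ = a₁·r^(n-1)
= 15×4^4
= 15×256
= 3840

a_5 = 3840


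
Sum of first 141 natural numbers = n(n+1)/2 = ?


n(n+1)/2 = 141×142/2 = 20022/2 = 10011

Σk = 10011


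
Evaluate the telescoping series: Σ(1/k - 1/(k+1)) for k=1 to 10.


Telescoping: adjacent terms cancel.
= 1/1 - 1/11
= 1 - 1/11 = 10/11

Sum = 10/11


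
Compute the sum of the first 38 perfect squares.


n = 38
n(n+1)(2n+1)/6 = 38×39×77/6
= 114114/6 = 19019

Σk² = 19019


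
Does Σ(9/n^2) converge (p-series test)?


p-series test: Σ c/n^p converges if p > 1, diverges if p ≤ 1 (constant c > 0 doesn't affect convergence).
p = 2
2 > 1 → CONVERGES

Converges (p = 2 > 1)


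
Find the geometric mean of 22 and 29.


GM = √(22×29) = √638 = 25.2587

GM = 25.2587


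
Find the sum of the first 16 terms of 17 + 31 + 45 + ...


aₙ = 17 + (16-1)×14 = 227
Sₙ = n(a₁+aₙ)/2 = 16×(17+227)/2
= 16×244/2 = 1952

S_16 = 1952


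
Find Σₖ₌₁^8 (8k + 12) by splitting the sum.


Σ(8k+12) = 8·Σk + 12·n
= 8·36 + 12·8
= 288 + 96 = 384

Σ = 384


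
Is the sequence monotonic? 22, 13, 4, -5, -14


Differences: -9, -9, -9, -9
All differences < 0 → strictly DECREASING

Monotonically decreasing


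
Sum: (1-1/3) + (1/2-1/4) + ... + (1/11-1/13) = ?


Telescoping with gap 2: two head and two tail terms survive.
= (1 + 1/2) - (1/12 + 1/13)
= 3/2 - 1/12 - 1/13 = 209/156

Sum = 209/156


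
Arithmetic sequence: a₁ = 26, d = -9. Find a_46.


aₙ = a₁ + (n-1)d
= 26 + (46-1)×-9
= 26 - 405
= -379

a_46 = -379


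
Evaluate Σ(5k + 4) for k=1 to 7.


Σ(5k+4) = 5·Σk + 4·n
= 5·28 + 4·7
= 140 + 28 = 168

Σ = 168


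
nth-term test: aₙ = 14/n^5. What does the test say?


lim(n→∞) 14/n^5 = 0
lim aₙ = 0 → nth-term test is INCONCLUSIVE
(Need other tests; this is actually a convergent p-series with p=5 > 1)

Inconclusive (lim aₙ = 0; need another test)


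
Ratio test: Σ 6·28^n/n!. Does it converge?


aₙ = 6·28^n/n!
a_{n+1}/aₙ = 28^(n+1)/(n+1)! × n!/28^n  (constant 6 cancels)
= 28/(n+1)
L = lim(n→∞) 28/(n+1) = 0
L < 1 → series CONVERGES

Converges (ratio test: L = 0 < 1)


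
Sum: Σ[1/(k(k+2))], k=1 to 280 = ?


1/(k(k+2)) = (1/2)·(1/k - 1/(k+2)) (partial fractions)
Telescoping: Σ = (1/2)·(1 + 1/2 - 1/281 - 1/282) = 29575/39621

Sum = 29575/39621


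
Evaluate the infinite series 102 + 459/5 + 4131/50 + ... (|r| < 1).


S∞ = a₁/(1-r) = 102/(1 - 9/10)
= 102/(1/10)
= 1020

S∞ = 1020


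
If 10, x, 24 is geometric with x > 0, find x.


GM = √(10×24) = √240 = 15.4919

GM = 15.4919


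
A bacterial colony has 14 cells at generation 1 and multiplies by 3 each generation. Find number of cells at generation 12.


aₙ = a₁·r^(n-1)
= 14×3^11
= 14×177147
= 2480058

a_12 = 2480058


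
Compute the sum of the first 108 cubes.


n(n+1)/2 = 108×109/2 = 5886
Σk³ = 5886² = 34644996

Σk³ = 34644996


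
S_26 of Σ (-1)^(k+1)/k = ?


S = 1 - 1/2 + 1/3 - 1/4 + 1/5 - 1/6 + 1/7 - 1/8 ± ...
= 0.6743
(Full series converges to +ln(2) ≈ +0.6931)

S_26 = 0.6743


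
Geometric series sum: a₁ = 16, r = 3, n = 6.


Sₙ = 16×(3^6 - 1)/(3 - 1)
= 16×(729 - 1)/2
= 16×728/2
= 5824

S_6 = 5824


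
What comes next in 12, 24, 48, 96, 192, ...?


Pattern: geometric (r=2)
Terms: 12, 24, 48, 96, 192
Next term = 384

Next term = 384


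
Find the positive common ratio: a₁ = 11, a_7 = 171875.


r^(n-1) = aₙ/a₁
r^6 = 171875/11 = 15625
r = 15625^(1/6)
= ±5; taking r > 0 gives r = 5

r = 5


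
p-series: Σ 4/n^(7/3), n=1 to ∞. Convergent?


p-series test: Σ c/n^p converges if p > 1, diverges if p ≤ 1 (constant c > 0 doesn't affect convergence).
p = 7/3
7/3 > 1 → CONVERGES

Converges (p = 7/3 > 1)


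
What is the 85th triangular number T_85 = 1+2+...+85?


n(n+1)/2 = 85×86/2 = 7310/2 = 3655

Σk = 3655


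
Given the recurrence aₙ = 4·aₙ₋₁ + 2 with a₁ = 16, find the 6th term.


Computing step by step:
a_1 = 16
a_2 = 66
a_3 = 266
a_4 = 1066
a_5 = 4266
a_6 = 17066


a_6 = 17066


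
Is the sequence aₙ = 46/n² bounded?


a₁ = 46, a₂ = 46/4, a₃ = 46/9, ...
0 < aₙ ≤ 46 for all n ≥ 1
The sequence IS bounded

Bounded (0 < aₙ ≤ 46)


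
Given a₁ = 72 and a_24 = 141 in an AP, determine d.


d = (aₙ - a₁)/(n-1)
= (141 - 72)/(24-1)
= 69/23 = 3

d = 3


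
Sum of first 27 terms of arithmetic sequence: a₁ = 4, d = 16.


aₙ = 4 + (27-1)×16 = 420
Sₙ = n(a₁+aₙ)/2 = 27×(4+420)/2
= 27×424/2 = 5724

S_27 = 5724


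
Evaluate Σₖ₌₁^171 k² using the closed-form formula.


n = 171
n(n+1)(2n+1)/6 = 171×172×343/6
= 10088316/6 = 1681386

Σk² = 1681386


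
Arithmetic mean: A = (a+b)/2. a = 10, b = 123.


AM = (10 + 123)/2 = 133/2 = 66.5

AM = 66.5


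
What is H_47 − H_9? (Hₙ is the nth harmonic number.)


Σₖ₌10^47 1/k = 1/10 + 1/11 + 1/12 + ... + 1/47
= 712335561944504418743/442720643463713815200
≈ 1.609

Sum = 712335561944504418743/442720643463713815200 ≈ 1.609


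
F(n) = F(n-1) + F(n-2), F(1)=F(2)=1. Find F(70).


Fibonacci sequence: 1, 1, 2, 3, 5, 8, 13, 21, 34, 55, 89, ...
F(70) = 190392490709135

F(70) = 190392490709135


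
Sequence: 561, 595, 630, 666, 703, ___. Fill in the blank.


Pattern: triangular numbers: n(n+1)/2
Terms: 561, 595, 630, 666, 703
Next term = 741

Next term = 741


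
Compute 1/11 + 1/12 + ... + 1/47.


Σₖ₌11^47 1/k = 1/11 + 1/12 + 1/13 + ... + 1/47
= 668063497598133037223/442720643463713815200
≈ 1.509

Sum = 668063497598133037223/442720643463713815200 ≈ 1.509


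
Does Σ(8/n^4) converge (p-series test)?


p-series test: Σ c/n^p converges if p > 1, diverges if p ≤ 1 (constant c > 0 doesn't affect convergence).
p = 4
4 > 1 → CONVERGES

Converges (p = 4 > 1)


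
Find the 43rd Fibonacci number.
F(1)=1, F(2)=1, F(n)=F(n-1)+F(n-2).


Fibonacci sequence: 1, 1, 2, 3, 5, 8, 13, 21, 34, 55, 89, ...
F(43) = 433494437

F(43) = 433494437


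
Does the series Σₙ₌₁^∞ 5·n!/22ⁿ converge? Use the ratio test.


aₙ = 5·n!/22^n
a_{n+1}/aₙ = (n+1)!/22^(n+1) × 22^n/n!  (constant 5 cancels)
= (n+1)/22
L = lim(n→∞) (n+1)/22 = ∞
L > 1 → series DIVERGES

Diverges (ratio test: L = ∞ > 1)


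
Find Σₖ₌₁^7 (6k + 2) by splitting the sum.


Σ(6k+2) = 6·Σk + 2·n
= 6·28 + 2·7
= 168 + 14 = 182

Σ = 182


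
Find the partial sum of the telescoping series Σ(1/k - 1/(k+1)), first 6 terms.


Telescoping: adjacent terms cancel.
= 1/1 - 1/7
= 1 - 1/7 = 6/7

Sum = 6/7


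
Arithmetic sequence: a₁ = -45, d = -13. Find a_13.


aₙ = a₁ + (n-1)d
= -45 + (13-1)×-13
= -45 - 156
= -201

a_13 = -201


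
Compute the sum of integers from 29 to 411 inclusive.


Σₖ₌29^411 k = Σₖ₌₁^411 k − Σₖ₌₁^28 k
= 411·412/2 − 28·29/2
= 84666 − 406 = 84260

Σk = 84260


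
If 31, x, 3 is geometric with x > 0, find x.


GM = √(31×3) = √93 = 9.6437

GM = 9.6437


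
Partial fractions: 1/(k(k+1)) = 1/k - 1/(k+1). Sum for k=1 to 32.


1/(k(k+1)) = 1/k - 1/(k+1) (partial fractions)
Telescoping: Σ = 1 - 1/33 = 32/33

Sum = 32/33


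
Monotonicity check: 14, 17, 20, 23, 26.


Differences: 3, 3, 3, 3
All differences > 0 → strictly INCREASING

Monotonically increasing


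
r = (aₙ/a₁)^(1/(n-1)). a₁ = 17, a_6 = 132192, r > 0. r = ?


r^(n-1) = aₙ/a₁
r^5 = 132192/17 = 7776
r = 7776^(1/5)
= 6

r = 6


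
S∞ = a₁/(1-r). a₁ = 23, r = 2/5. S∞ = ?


S∞ = a₁/(1-r) = 23/(1 - 2/5)
= 23/(3/5)
= 115/3

S∞ = 115/3


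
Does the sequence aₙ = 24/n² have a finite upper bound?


a₁ = 24, a₂ = 24/4, a₃ = 24/9, ...
0 < aₙ ≤ 24 for all n ≥ 1
The sequence IS bounded

Bounded (0 < aₙ ≤ 24)


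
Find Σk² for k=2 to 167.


Σₖ₌2^167 k² = Σₖ₌₁^167 k² − Σₖ₌₁^1 k²
= 167·168·335/6 − 1·2·3/6
= 1566460 − 1 = 1566459

Σk² = 1566459


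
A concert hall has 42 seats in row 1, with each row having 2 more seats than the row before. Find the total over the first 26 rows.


aₙ = 42 + (26-1)×2 = 92
Sₙ = n(a₁+aₙ)/2 = 26×(42+92)/2
= 26×134/2 = 1742

S_26 = 1742


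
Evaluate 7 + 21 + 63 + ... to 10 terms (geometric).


Sₙ = 7×(3^10 - 1)/(3 - 1)
= 7×(59049 - 1)/2
= 7×59048/2
= 206668

S_10 = 206668


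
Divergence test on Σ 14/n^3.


lim(n→∞) 14/n^3 = 0
lim aₙ = 0 → nth-term test is INCONCLUSIVE
(Need other tests; this is actually a convergent p-series with p=3 > 1)

Inconclusive (lim aₙ = 0; need another test)


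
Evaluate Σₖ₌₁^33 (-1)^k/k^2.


S = -1 + 1/4 - 1/9 + 1/16 - 1/25 + 1/36 - 1/49 + 1/64 ± ...
= -0.8229
(Full series converges to -π²/12 ≈ -0.8225)

S_33 = -0.8229


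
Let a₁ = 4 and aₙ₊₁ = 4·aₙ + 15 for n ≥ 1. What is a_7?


Computing step by step:
a_1 = 4
a_2 = 31
a_3 = 139
a_4 = 571
a_5 = 2299
a_6 = 9211
a_7 = 36859


a_7 = 36859


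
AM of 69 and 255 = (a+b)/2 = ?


AM = (69 + 255)/2 = 324/2 = 162

AM = 162


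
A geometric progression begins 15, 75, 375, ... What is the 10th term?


aₙ = a₁·r^(n-1)
= 15×5^9
= 15×1953125
= 29296875

a_10 = 29296875


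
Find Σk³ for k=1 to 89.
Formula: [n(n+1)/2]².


n(n+1)/2 = 89×90/2 = 4005
Σk³ = 4005² = 16040025

Σk³ = 16040025


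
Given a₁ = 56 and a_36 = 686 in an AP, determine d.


d = (aₙ - a₁)/(n-1)
= (686 - 56)/(36-1)
= 630/35 = 18

d = 18


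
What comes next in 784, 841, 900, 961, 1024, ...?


Pattern: perfect squares: n²
Terms: 784, 841, 900, 961, 1024
Next term = 1089

Next term = 1089


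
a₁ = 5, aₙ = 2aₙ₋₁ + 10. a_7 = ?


Computing step by step:
a_1 = 5
a_2 = 20
a_3 = 50
a_4 = 110
a_5 = 230
a_6 = 470
a_7 = 950


a_7 = 950


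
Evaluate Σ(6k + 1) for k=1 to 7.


Σ(6k+1) = 6·Σk + 1·n
= 6·28 + 1·7
= 168 + 7 = 175

Σ = 175


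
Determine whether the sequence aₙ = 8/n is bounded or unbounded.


a₁ = 8, a₂ = 8/2, a₃ = 8/3, ...
0 < aₙ ≤ 8 for all n ≥ 1
Lower bound: 0, Upper bound: 8
The sequence IS bounded

Bounded (0 < aₙ ≤ 8)


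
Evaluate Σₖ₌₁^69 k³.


n(n+1)/2 = 69×70/2 = 2415
Σk³ = 2415² = 5832225

Σk³ = 5832225


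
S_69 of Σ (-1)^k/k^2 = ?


S = -1 + 1/4 - 1/9 + 1/16 - 1/25 + 1/36 - 1/49 + 1/64 ± ...
= -0.8226
(Full series converges to -π²/12 ≈ -0.8225)

S_69 = -0.8226


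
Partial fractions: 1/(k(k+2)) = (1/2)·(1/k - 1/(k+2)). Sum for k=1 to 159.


1/(k(k+2)) = (1/2)·(1/k - 1/(k+2)) (partial fractions)
Telescoping: Σ = (1/2)·(1 + 1/2 - 1/160 - 1/161) = 38319/51520

Sum = 38319/51520


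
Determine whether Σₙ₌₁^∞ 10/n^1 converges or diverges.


p-series test: Σ c/n^p converges if p > 1, diverges if p ≤ 1 (constant c > 0 doesn't affect convergence).
p = 1
1 ≤ 1 → DIVERGES

Diverges (p = 1 ≤ 1)


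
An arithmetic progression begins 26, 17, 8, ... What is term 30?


aₙ = a₁ + (n-1)d
= 26 + (30-1)×-9
= 26 - 261
= -235

a_30 = -235


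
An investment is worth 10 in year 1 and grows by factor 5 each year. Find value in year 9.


aₙ = a₁·r^(n-1)
= 10×5^8
= 10×390625
= 3906250

a_9 = 3906250


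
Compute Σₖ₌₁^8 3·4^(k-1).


Sₙ = 3×(4^8 - 1)/(4 - 1)
= 3×(65536 - 1)/3
= 3×65535/3
= 65535

S_8 = 65535
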